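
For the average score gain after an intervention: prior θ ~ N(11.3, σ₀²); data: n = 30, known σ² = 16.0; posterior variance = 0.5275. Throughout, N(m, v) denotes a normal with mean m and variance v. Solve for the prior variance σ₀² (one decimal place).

σ₀² = 48.2

For the Normal–Normal model with known σ², precisions add: τ_n = τ₀ + n/σ².
So 1/σ₀² = 1/0.5275 − 30/16.0 = 1.895735 − 1.875000 = 0.020735.
Hence σ₀² = 1/0.020735 ≈ 48.2.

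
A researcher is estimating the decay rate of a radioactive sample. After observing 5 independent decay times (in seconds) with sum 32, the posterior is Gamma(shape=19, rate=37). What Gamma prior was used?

Gamma–exponential conjugacy: posterior shape = α + n, posterior rate = β + Σtᵢ.
So α = 19 − 5 = 14 and β = 37 − 32 = 5.

Gamma(shape=14, rate=5)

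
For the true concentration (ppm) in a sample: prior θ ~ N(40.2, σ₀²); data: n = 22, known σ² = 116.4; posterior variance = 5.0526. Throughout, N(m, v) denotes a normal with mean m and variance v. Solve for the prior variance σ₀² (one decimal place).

For the Normal–Normal model with known σ², precisions add: τ_n = τ₀ + n/σ².
So 1/σ₀² = 1/5.0526 − 22/116.4 = 0.197918 − 0.189003 = 0.008915.
Hence σ₀² = 1/0.008915 ≈ 112.2.

σ₀² = 112.2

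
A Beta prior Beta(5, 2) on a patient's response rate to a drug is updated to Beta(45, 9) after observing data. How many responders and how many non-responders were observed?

40 responders and 7 non-responders

A Beta(α, β) prior with s successes and f failures in binomial data gives a Beta(α+s, β+f) posterior.
Match parameters: s=45−5=40, f=9−2=7.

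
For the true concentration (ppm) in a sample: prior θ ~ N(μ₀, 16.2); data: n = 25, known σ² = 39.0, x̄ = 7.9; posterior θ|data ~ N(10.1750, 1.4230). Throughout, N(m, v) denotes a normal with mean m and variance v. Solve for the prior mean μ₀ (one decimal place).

μ₀ = 33.8

With known observation variance, the Normal–Normal posterior has precision τ_n = τ₀ + n/σ² and mean μ_n = (τ₀μ₀ + (n/σ²)x̄)/τ_n.
Here τ₀ = 1/16.2 = 0.061728 and τ_data = 25/39.0 = 0.641026, so τ_n = 0.702754.
Rearranging for μ₀: μ₀ = (μ_n·τ_n − τ_data·x̄)/τ₀ = (10.1750·0.702754 − 0.641026·7.9) / 0.061728 = 2.086417/0.061728 ≈ 33.8.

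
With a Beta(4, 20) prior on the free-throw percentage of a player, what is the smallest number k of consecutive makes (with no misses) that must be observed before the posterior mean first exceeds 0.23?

After k makes and 0 misses the posterior is Beta(4+k, 20), with mean (4+k)/(4+20+k).
Set (4+k)/(24+k) > 0.23 and solve: k > (0.23·24 − 4)/(1 − 0.23) = 1.974.
The smallest integer exceeding 1.974 is 2.

k = 2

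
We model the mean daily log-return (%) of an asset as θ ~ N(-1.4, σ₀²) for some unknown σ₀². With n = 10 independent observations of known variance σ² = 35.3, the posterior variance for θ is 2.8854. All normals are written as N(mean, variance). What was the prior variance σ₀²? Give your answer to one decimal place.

σ₀² = 15.8

For the Normal–Normal model with known σ², precisions add: τ_n = τ₀ + n/σ².
So 1/σ₀² = 1/2.8854 − 10/35.3 = 0.346572 − 0.283286 = 0.063286.
Hence σ₀² = 1/0.063286 ≈ 15.8.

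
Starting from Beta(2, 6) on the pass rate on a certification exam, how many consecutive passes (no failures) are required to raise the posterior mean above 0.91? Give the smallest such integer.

After k passes and 0 failures the posterior is Beta(2+k, 6), with mean (2+k)/(2+6+k).
Set (2+k)/(8+k) > 0.91 and solve: k > (0.91·8 − 2)/(1 − 0.91) = 58.667.
The smallest integer exceeding 58.667 is 59.

k = 59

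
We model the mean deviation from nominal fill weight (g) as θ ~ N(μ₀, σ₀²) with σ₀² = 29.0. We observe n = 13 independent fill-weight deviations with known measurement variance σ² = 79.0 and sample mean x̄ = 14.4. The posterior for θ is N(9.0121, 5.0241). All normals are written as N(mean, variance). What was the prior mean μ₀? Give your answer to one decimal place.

The posterior mean is a precision-weighted average: μ_n = (τ₀μ₀ + τ_data·x̄)/(τ₀+τ_data), with τ₀=1/σ₀² and τ_data=n/σ².
Here τ₀ = 1/29.0 = 0.034483 and τ_data = 13/79.0 = 0.164557, so τ_n = 0.199040.
Rearranging for μ₀: μ₀ = (μ_n·τ_n − τ_data·x̄)/τ₀ = (9.0121·0.199040 − 0.164557·14.4) / 0.034483 = -0.575852/0.034483 ≈ -16.7.

μ₀ = -16.7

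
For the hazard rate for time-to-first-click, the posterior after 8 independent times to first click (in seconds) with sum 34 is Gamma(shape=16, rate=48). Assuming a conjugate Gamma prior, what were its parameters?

Gamma(shape=8, rate=14)

Gamma–exponential conjugacy: posterior shape = α + n, posterior rate = β + Σtᵢ.
So α = 16 − 8 = 8 and β = 48 − 34 = 14.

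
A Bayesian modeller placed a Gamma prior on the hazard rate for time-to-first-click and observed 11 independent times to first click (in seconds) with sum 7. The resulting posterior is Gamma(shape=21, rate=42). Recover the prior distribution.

For an exponential likelihood with a Gamma(α, β) prior on the rate, n observations with total T give posterior Gamma(α+n, β+T).
So α = 21 − 11 = 10 and β = 42 − 7 = 35.

Gamma(shape=10, rate=35)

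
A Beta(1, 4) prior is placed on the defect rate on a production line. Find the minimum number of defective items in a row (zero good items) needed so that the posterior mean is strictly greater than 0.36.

After k defective items and 0 good items the posterior is Beta(1+k, 4), with mean (1+k)/(1+4+k).
Set (1+k)/(5+k) > 0.36 and solve: k > (0.36·5 − 1)/(1 − 0.36) = 1.250.
The smallest integer exceeding 1.250 is 2, and checking k=2: (3)/(7) = 0.4286 > 0.36.

k = 2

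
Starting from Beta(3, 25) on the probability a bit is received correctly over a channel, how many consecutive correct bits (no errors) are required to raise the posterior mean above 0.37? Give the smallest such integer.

k = 12

After k correct bits and 0 errors the posterior is Beta(3+k, 25), with mean (3+k)/(3+25+k).
Set (3+k)/(28+k) > 0.37 and solve: k > (0.37·28 − 3)/(1 − 0.37) = 11.683.
The smallest integer exceeding 11.683 is 12, and checking k=12: (15)/(40) = 0.3750 > 0.37.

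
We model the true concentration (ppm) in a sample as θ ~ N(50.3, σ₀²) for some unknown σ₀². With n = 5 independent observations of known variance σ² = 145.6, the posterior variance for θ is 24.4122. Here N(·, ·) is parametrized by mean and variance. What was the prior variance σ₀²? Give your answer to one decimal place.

σ₀² = 151.0

For the Normal–Normal model with known σ², precisions add: τ_n = τ₀ + n/σ².
So 1/σ₀² = 1/24.4122 − 5/145.6 = 0.040963 − 0.034341 = 0.006622.
Hence σ₀² = 1/0.006622 ≈ 151.0.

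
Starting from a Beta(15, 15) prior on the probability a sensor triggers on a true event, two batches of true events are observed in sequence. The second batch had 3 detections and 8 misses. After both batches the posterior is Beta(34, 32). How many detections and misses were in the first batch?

Sequential conjugate updates are equivalent to a single update on the pooled data, so total successes = posterior α − prior α and total failures = posterior β − prior β.
Total across both batches: 34−15=19 detections, 32−15=17 misses.
Subtract the second batch: 19−3=16 detections and 17−8=9 misses.

16 detections and 9 misses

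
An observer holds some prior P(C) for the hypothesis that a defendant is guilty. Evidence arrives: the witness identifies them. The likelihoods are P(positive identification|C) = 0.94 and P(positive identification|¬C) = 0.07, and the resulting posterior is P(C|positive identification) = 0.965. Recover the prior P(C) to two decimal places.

P(C) = 0.67

In odds form, posterior odds = prior odds × likelihood ratio, so prior odds = posterior odds ÷ LR.
Posterior odds = 0.965/(1−0.965) = 27.5714. LR = 0.94/0.07 = 13.4286.
Prior odds = 27.5714/13.4286 = 2.0532, so P(C) = 2.0532/(1+2.0532) ≈ 0.67.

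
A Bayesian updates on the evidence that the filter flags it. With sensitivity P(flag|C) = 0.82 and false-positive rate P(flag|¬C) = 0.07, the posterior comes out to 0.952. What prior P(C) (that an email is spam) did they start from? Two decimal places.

In odds form, posterior odds = prior odds × likelihood ratio, so prior odds = posterior odds ÷ LR.
Posterior odds = 0.952/(1−0.952) = 19.8333. LR = 0.82/0.07 = 11.7143.
Prior odds = 19.8333/11.7143 = 1.6931, so P(C) = 1.6931/(1+1.6931) ≈ 0.63.

P(C) = 0.63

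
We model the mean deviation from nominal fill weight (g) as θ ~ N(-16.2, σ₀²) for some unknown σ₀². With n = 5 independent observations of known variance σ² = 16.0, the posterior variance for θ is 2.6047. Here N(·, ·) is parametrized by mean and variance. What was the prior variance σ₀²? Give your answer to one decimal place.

σ₀² = 14.0

For the Normal–Normal model with known σ², precisions add: τ_n = τ₀ + n/σ².
So 1/σ₀² = 1/2.6047 − 5/16.0 = 0.383921 − 0.312500 = 0.071421.
Hence σ₀² = 1/0.071421 ≈ 14.0.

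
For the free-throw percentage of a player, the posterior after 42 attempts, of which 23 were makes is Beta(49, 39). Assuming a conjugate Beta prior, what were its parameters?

Beta(26, 20)

A Beta(α, β) prior with s successes and f failures in binomial data gives a Beta(α+s, β+f) posterior.
So α = 49 − 23 = 26 and β = 39 − 19 = 20.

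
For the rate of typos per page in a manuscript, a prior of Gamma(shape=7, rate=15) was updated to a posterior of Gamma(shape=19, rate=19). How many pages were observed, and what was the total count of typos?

n = 4 pages with total 12 typos

A Gamma(α, β) prior (rate parametrization) on a Poisson rate with n observations summing to S gives posterior Gamma(α+S, β+n).
Matching: Σxᵢ = 19 − 7 = 12 and n = 19 − 15 = 4.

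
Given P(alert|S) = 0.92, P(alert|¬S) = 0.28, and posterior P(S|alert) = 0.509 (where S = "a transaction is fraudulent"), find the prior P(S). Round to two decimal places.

P(S) = 0.24

In odds form, posterior odds = prior odds × likelihood ratio, so prior odds = posterior odds ÷ LR.
Posterior odds = 0.509/(1−0.509) = 1.0367. LR = 0.92/0.28 = 3.2857.
Prior odds = 1.0367/3.2857 = 0.3155, so P(S) = 0.3155/(1+0.3155) ≈ 0.24.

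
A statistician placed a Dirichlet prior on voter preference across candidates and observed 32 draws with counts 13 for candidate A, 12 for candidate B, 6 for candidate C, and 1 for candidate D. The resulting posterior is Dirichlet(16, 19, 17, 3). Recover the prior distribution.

For a Dirichlet(α) prior with multinomial counts c, the posterior is Dirichlet(α + c) componentwise.
Subtract each count from the matching posterior parameter: 16−13=3, 19−12=7, 17−6=11, 3−1=2.

Dirichlet(3, 7, 11, 2)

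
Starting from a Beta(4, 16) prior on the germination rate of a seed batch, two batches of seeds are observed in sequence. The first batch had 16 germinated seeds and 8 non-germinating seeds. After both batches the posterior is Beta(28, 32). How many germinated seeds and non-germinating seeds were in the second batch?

8 germinated seeds and 8 non-germinating seeds

Because Beta–binomial updating is additive in the counts, the combined data contributed (α_post−α_prior, β_post−β_prior) successes and failures.
Total across both batches: 28−4=24 germinated seeds, 32−16=16 non-germinating seeds.
Subtract the first batch: 24−16=8 germinated seeds and 16−8=8 non-germinating seeds.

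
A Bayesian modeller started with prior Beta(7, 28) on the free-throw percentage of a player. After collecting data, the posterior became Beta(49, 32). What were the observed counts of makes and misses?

42 makes and 4 misses

A Beta(α, β) prior with s successes and f failures in binomial data gives a Beta(α+s, β+f) posterior.
So s = 49 − 7 = 42 and f = 32 − 28 = 4.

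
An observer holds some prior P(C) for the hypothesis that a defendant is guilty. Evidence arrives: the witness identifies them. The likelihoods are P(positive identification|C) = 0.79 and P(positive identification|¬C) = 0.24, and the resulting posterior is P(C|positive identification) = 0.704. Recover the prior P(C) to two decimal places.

In odds form, posterior odds = prior odds × likelihood ratio, so prior odds = posterior odds ÷ LR.
Posterior odds = 0.704/(1−0.704) = 2.3784. LR = 0.79/0.24 = 3.2917.
Prior odds = 2.3784/3.2917 = 0.7225, so P(C) = 0.7225/(1+0.7225) ≈ 0.42.

P(C) = 0.42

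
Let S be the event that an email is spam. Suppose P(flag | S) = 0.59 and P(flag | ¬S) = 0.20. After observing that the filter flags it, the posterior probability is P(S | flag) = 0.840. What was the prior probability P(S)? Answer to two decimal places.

Bayes' rule in odds form gives O(S|E) = O(S)·[P(E|S)/P(E|¬S)], hence O(S) = O(S|E)/LR.
Posterior odds = 0.840/(1−0.840) = 5.2500. LR = 0.59/0.20 = 2.9500.
Prior odds = 5.2500/2.9500 = 1.7797, so P(S) = 1.7797/(1+1.7797) ≈ 0.64.

P(S) = 0.64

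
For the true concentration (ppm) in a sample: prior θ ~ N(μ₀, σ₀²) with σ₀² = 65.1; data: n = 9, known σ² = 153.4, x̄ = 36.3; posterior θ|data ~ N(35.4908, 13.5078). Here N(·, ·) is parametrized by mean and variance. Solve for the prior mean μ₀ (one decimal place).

μ₀ = 32.4

With known observation variance, the Normal–Normal posterior has precision τ_n = τ₀ + n/σ² and mean μ_n = (τ₀μ₀ + (n/σ²)x̄)/τ_n.
Here τ₀ = 1/65.1 = 0.015361 and τ_data = 9/153.4 = 0.058670, so τ_n = 0.074031.
Rearranging for μ₀: μ₀ = (μ_n·τ_n − τ_data·x̄)/τ₀ = (35.4908·0.074031 − 0.058670·36.3) / 0.015361 = 0.497698/0.015361 ≈ 32.4.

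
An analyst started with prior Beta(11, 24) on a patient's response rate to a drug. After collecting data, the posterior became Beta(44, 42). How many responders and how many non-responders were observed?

33 responders and 18 non-responders

Beta is conjugate to the binomial likelihood: posterior = Beta(a+s, b+f).
Match parameters: s=44−11=33, f=42−24=18.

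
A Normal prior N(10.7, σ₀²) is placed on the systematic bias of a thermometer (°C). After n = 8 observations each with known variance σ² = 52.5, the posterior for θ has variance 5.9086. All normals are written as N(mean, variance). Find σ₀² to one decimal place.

σ₀² = 59.3

Posterior precision equals prior precision plus data precision: 1/σ_n² = 1/σ₀² + n/σ².
So 1/σ₀² = 1/5.9086 − 8/52.5 = 0.169245 − 0.152381 = 0.016864.
Hence σ₀² = 1/0.016864 ≈ 59.3.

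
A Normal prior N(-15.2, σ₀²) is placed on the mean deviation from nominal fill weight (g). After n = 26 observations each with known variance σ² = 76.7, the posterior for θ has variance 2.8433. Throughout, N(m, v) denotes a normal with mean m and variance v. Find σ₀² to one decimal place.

For the Normal–Normal model with known σ², precisions add: τ_n = τ₀ + n/σ².
So 1/σ₀² = 1/2.8433 − 26/76.7 = 0.351704 − 0.338983 = 0.012721.
Hence σ₀² = 1/0.012721 ≈ 78.6.

σ₀² = 78.6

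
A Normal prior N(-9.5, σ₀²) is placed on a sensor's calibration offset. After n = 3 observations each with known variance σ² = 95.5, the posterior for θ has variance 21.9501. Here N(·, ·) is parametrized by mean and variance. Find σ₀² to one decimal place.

For the Normal–Normal model with known σ², precisions add: τ_n = τ₀ + n/σ².
So 1/σ₀² = 1/21.9501 − 3/95.5 = 0.045558 − 0.031414 = 0.014144.
Hence σ₀² = 1/0.014144 ≈ 70.7.

σ₀² = 70.7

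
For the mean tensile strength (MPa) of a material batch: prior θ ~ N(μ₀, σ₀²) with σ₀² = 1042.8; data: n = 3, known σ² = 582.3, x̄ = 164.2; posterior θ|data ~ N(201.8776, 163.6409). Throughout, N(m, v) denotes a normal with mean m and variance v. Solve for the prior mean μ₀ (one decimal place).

With known observation variance, the Normal–Normal posterior has precision τ_n = τ₀ + n/σ² and mean μ_n = (τ₀μ₀ + (n/σ²)x̄)/τ_n.
Here τ₀ = 1/1042.8 = 0.000959 and τ_data = 3/582.3 = 0.005152, so τ_n = 0.006111.
Rearranging for μ₀: μ₀ = (μ_n·τ_n − τ_data·x̄)/τ₀ = (201.8776·0.006111 − 0.005152·164.2) / 0.000959 = 0.387716/0.000959 ≈ 404.3.

μ₀ = 404.3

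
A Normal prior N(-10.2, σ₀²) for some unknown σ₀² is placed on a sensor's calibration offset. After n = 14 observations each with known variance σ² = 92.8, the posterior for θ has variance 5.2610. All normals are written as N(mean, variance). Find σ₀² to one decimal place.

Posterior precision equals prior precision plus data precision: 1/σ_n² = 1/σ₀² + n/σ².
So 1/σ₀² = 1/5.2610 − 14/92.8 = 0.190078 − 0.150862 = 0.039216.
Hence σ₀² = 1/0.039216 ≈ 25.5.

σ₀² = 25.5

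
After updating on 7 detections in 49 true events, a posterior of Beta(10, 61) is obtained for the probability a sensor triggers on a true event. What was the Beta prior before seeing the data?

Beta(3, 19)

A Beta(a, b) prior with s successes and f failures in binomial data gives a Beta(a+s, b+f) posterior.
So a = 10 − 7 = 3 and b = 61 − 42 = 19.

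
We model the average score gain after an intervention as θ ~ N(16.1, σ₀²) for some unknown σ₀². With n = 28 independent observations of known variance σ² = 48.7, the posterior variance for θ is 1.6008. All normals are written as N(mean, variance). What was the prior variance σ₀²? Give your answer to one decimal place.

σ₀² = 20.1

Posterior precision equals prior precision plus data precision: 1/σ_n² = 1/σ₀² + n/σ².
So 1/σ₀² = 1/1.6008 − 28/48.7 = 0.624688 − 0.574949 = 0.049739.
Hence σ₀² = 1/0.049739 ≈ 20.1.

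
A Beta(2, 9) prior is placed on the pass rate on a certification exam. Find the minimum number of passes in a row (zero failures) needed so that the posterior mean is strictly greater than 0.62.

After k passes and 0 failures the posterior is Beta(2+k, 9), with mean (2+k)/(2+9+k).
Set (2+k)/(11+k) > 0.62 and solve: k > (0.62·11 − 2)/(1 − 0.62) = 12.684.
The smallest integer exceeding 12.684 is 13.

k = 13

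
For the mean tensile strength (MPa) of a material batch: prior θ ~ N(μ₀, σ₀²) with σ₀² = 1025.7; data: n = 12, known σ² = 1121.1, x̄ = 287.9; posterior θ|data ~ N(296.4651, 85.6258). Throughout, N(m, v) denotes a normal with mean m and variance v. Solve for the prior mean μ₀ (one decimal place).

With known observation variance, the Normal–Normal posterior has precision τ_n = τ₀ + n/σ² and mean μ_n = (τ₀μ₀ + (n/σ²)x̄)/τ_n.
Here τ₀ = 1/1025.7 = 0.000975 and τ_data = 12/1121.1 = 0.010704, so τ_n = 0.011679.
Rearranging for μ₀: μ₀ = (μ_n·τ_n − τ_data·x̄)/τ₀ = (296.4651·0.011679 − 0.010704·287.9) / 0.000975 = 0.380734/0.000975 ≈ 390.5.

μ₀ = 390.5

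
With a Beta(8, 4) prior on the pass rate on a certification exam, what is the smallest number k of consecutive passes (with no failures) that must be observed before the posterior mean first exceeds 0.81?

After k passes and 0 failures the posterior is Beta(8+k, 4), with mean (8+k)/(8+4+k).
Set (8+k)/(12+k) > 0.81 and solve: k > (0.81·12 − 8)/(1 − 0.81) = 9.053.
The smallest integer exceeding 9.053 is 10, and checking k=10: (18)/(22) = 0.8182 > 0.81.

k = 10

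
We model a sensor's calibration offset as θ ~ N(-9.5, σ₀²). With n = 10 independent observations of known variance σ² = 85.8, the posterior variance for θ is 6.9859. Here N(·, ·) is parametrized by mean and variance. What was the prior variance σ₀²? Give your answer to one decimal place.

Posterior precision equals prior precision plus data precision: 1/σ_n² = 1/σ₀² + n/σ².
So 1/σ₀² = 1/6.9859 − 10/85.8 = 0.143145 − 0.116550 = 0.026595.
Hence σ₀² = 1/0.026595 ≈ 37.6.

σ₀² = 37.6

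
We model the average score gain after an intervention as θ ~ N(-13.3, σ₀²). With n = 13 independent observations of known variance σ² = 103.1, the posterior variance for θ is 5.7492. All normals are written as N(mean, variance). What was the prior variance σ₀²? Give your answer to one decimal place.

For the Normal–Normal model with known σ², precisions add: τ_n = τ₀ + n/σ².
So 1/σ₀² = 1/5.7492 − 13/103.1 = 0.173937 − 0.126091 = 0.047846.
Hence σ₀² = 1/0.047846 ≈ 20.9.

σ₀² = 20.9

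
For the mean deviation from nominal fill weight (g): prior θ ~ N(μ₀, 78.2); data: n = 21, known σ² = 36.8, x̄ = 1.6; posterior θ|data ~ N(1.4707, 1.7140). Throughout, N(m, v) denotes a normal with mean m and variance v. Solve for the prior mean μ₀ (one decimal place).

The posterior mean is a precision-weighted average: μ_n = (τ₀μ₀ + τ_data·x̄)/(τ₀+τ_data), with τ₀=1/σ₀² and τ_data=n/σ².
Here τ₀ = 1/78.2 = 0.012788 and τ_data = 21/36.8 = 0.570652, so τ_n = 0.583440.
Rearranging for μ₀: μ₀ = (μ_n·τ_n − τ_data·x̄)/τ₀ = (1.4707·0.583440 − 0.570652·1.6) / 0.012788 = -0.054978/0.012788 ≈ -4.3.

μ₀ = -4.3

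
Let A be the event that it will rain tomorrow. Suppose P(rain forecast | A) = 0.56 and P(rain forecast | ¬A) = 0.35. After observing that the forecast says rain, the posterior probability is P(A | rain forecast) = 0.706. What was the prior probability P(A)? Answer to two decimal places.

Bayes' rule in odds form gives O(A|E) = O(A)·[P(E|A)/P(E|¬A)], hence O(A) = O(A|E)/LR.
Posterior odds = 0.706/(1−0.706) = 2.4014. LR = 0.56/0.35 = 1.6000.
Prior odds = 2.4014/1.6000 = 1.5009, so P(A) = 1.5009/(1+1.5009) ≈ 0.60.

P(A) = 0.60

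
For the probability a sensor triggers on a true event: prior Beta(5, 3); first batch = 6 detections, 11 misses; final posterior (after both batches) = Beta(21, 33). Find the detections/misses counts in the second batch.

10 detections and 19 misses

Sequential conjugate updates are equivalent to a single update on the pooled data, so total successes = posterior α − prior α and total failures = posterior β − prior β.
Total across both batches: 21−5=16 detections, 33−3=30 misses.
Subtract the first batch: 16−6=10 detections and 30−11=19 misses.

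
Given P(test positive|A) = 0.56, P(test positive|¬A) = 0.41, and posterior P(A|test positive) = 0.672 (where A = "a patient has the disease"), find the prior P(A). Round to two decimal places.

In odds form, posterior odds = prior odds × likelihood ratio, so prior odds = posterior odds ÷ LR.
Posterior odds = 0.672/(1−0.672) = 2.0488. LR = 0.56/0.41 = 1.3659.
Prior odds = 2.0488/1.3659 = 1.5000, so P(A) = 1.5000/(1+1.5000) ≈ 0.60.

P(A) = 0.60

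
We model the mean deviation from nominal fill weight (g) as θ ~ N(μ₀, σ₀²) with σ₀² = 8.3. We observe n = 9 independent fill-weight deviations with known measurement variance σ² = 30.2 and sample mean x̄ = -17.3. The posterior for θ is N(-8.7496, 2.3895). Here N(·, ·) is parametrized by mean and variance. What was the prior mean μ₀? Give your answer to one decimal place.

With known observation variance, the Normal–Normal posterior has precision τ_n = τ₀ + n/σ² and mean μ_n = (τ₀μ₀ + (n/σ²)x̄)/τ_n.
Here τ₀ = 1/8.3 = 0.120482 and τ_data = 9/30.2 = 0.298013, so τ_n = 0.418495.
Rearranging for μ₀: μ₀ = (μ_n·τ_n − τ_data·x̄)/τ₀ = (-8.7496·0.418495 − 0.298013·-17.3) / 0.120482 = 1.493961/0.120482 ≈ 12.4.

μ₀ = 12.4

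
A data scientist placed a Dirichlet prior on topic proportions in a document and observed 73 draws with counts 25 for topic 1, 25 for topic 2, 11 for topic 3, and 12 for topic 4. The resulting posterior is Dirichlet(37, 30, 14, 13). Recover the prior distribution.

Dirichlet(12, 5, 3, 1)

For a Dirichlet(α) prior with multinomial counts c, the posterior is Dirichlet(α + c) componentwise.
Subtract each count from the matching posterior parameter: 37−25=12, 30−25=5, 14−11=3, 13−12=1.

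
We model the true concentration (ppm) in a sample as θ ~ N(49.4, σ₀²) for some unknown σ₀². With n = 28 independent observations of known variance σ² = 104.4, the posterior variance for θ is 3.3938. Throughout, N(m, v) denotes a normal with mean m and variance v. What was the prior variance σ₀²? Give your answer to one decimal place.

For the Normal–Normal model with known σ², precisions add: τ_n = τ₀ + n/σ².
So 1/σ₀² = 1/3.3938 − 28/104.4 = 0.294655 − 0.268199 = 0.026456.
Hence σ₀² = 1/0.026456 ≈ 37.8.

σ₀² = 37.8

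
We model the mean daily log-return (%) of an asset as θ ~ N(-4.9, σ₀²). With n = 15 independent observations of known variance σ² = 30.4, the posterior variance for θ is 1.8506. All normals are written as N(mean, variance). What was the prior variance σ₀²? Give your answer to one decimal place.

σ₀² = 21.3

For the Normal–Normal model with known σ², precisions add: τ_n = τ₀ + n/σ².
So 1/σ₀² = 1/1.8506 − 15/30.4 = 0.540365 − 0.493421 = 0.046944.
Hence σ₀² = 1/0.046944 ≈ 21.3.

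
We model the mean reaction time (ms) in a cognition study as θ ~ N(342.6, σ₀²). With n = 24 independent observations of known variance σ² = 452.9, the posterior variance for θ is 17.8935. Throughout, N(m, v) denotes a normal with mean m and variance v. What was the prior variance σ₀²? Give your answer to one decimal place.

Posterior precision equals prior precision plus data precision: 1/σ_n² = 1/σ₀² + n/σ².
So 1/σ₀² = 1/17.8935 − 24/452.9 = 0.055886 − 0.052992 = 0.002894.
Hence σ₀² = 1/0.002894 ≈ 345.5.

σ₀² = 345.5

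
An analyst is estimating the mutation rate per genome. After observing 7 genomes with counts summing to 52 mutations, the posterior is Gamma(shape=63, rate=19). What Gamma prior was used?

Gamma(shape=11, rate=12)

A Gamma(α, β) prior (rate parametrization) on a Poisson rate with n observations summing to S gives posterior Gamma(α+S, β+n).
So α = 63 − 52 = 11 and β = 19 − 7 = 12.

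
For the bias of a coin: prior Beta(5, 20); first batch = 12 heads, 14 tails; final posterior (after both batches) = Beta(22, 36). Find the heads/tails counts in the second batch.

Sequential conjugate updates are equivalent to a single update on the pooled data, so total successes = posterior α − prior α and total failures = posterior β − prior β.
Total across both batches: 22−5=17 heads, 36−20=16 tails.
Subtract the first batch: 17−12=5 heads and 16−14=2 tails.

5 heads and 2 tails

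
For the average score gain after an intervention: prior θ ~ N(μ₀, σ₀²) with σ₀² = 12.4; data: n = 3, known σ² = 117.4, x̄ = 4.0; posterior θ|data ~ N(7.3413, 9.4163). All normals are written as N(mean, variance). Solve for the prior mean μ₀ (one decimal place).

μ₀ = 8.4

The posterior mean is a precision-weighted average: μ_n = (τ₀μ₀ + τ_data·x̄)/(τ₀+τ_data), with τ₀=1/σ₀² and τ_data=n/σ².
Here τ₀ = 1/12.4 = 0.080645 and τ_data = 3/117.4 = 0.025554, so τ_n = 0.106199.
Rearranging for μ₀: μ₀ = (μ_n·τ_n − τ_data·x̄)/τ₀ = (7.3413·0.106199 − 0.025554·4.0) / 0.080645 = 0.677423/0.080645 ≈ 8.4.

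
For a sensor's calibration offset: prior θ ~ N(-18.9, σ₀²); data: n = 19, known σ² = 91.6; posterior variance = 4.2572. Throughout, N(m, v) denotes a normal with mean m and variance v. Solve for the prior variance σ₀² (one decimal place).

For the Normal–Normal model with known σ², precisions add: τ_n = τ₀ + n/σ².
So 1/σ₀² = 1/4.2572 − 19/91.6 = 0.234896 − 0.207424 = 0.027472.
Hence σ₀² = 1/0.027472 ≈ 36.4.

σ₀² = 36.4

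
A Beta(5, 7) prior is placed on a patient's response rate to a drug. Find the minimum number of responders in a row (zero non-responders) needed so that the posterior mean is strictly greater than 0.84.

After k responders and 0 non-responders the posterior is Beta(5+k, 7), with mean (5+k)/(5+7+k).
Set (5+k)/(12+k) > 0.84 and solve: k > (0.84·12 − 5)/(1 − 0.84) = 31.750.
The smallest integer exceeding 31.750 is 32.

k = 32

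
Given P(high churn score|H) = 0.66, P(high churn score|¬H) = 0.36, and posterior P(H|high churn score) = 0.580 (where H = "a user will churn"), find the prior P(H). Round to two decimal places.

Bayes' rule in odds form gives O(H|E) = O(H)·[P(E|H)/P(E|¬H)], hence O(H) = O(H|E)/LR.
Posterior odds = 0.580/(1−0.580) = 1.3810. LR = 0.66/0.36 = 1.8333.
Prior odds = 1.3810/1.8333 = 0.7533, so P(H) = 0.7533/(1+0.7533) ≈ 0.43.

P(H) = 0.43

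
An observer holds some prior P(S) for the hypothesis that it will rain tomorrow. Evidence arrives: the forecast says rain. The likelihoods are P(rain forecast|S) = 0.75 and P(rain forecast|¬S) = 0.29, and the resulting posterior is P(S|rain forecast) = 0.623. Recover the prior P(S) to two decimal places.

P(S) = 0.39

Bayes' rule in odds form gives O(S|E) = O(S)·[P(E|S)/P(E|¬S)], hence O(S) = O(S|E)/LR.
Posterior odds = 0.623/(1−0.623) = 1.6525. LR = 0.75/0.29 = 2.5862.
Prior odds = 1.6525/2.5862 = 0.6390, so P(S) = 0.6390/(1+0.6390) ≈ 0.39.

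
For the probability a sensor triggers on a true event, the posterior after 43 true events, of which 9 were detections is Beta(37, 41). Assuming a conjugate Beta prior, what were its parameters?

Beta(28, 7)

Under Beta–binomial conjugacy the posterior parameters are (a+s, b+f).
Subtract the data counts: 37−9=28, 41−34=7.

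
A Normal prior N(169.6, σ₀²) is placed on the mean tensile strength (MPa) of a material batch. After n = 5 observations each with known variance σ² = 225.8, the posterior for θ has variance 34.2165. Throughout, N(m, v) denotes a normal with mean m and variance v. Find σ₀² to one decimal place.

For the Normal–Normal model with known σ², precisions add: τ_n = τ₀ + n/σ².
So 1/σ₀² = 1/34.2165 − 5/225.8 = 0.029226 − 0.022143 = 0.007083.
Hence σ₀² = 1/0.007083 ≈ 141.2.

σ₀² = 141.2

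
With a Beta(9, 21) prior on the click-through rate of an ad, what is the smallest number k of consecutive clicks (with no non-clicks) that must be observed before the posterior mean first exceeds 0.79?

After k clicks and 0 non-clicks the posterior is Beta(9+k, 21), with mean (9+k)/(9+21+k).
Set (9+k)/(30+k) > 0.79 and solve: k > (0.79·30 − 9)/(1 − 0.79) = 70.000.
The smallest integer exceeding 70.000 is 71, and checking k=71: (80)/(101) = 0.7921 > 0.79.

k = 71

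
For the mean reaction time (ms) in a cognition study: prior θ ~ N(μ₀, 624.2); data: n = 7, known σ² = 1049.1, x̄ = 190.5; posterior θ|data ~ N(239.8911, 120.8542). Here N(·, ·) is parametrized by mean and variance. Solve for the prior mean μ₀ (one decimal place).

μ₀ = 445.6

The posterior mean is a precision-weighted average: μ_n = (τ₀μ₀ + τ_data·x̄)/(τ₀+τ_data), with τ₀=1/σ₀² and τ_data=n/σ².
Here τ₀ = 1/624.2 = 0.001602 and τ_data = 7/1049.1 = 0.006672, so τ_n = 0.008274.
Rearranging for μ₀: μ₀ = (μ_n·τ_n − τ_data·x̄)/τ₀ = (239.8911·0.008274 − 0.006672·190.5) / 0.001602 = 0.713843/0.001602 ≈ 445.6.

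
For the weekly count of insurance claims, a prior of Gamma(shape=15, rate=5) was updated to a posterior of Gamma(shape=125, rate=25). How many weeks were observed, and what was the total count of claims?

A Gamma(α, β) prior (rate parametrization) on a Poisson rate with n observations summing to S gives posterior Gamma(α+S, β+n).
Matching: Σxᵢ = 125 − 15 = 110 and n = 25 − 5 = 20.

n = 20 weeks with total 110 claims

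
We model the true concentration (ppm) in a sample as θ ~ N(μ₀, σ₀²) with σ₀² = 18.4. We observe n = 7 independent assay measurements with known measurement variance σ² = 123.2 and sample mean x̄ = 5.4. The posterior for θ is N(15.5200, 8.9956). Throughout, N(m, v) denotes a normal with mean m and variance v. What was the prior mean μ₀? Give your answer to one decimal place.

With known observation variance, the Normal–Normal posterior has precision τ_n = τ₀ + n/σ² and mean μ_n = (τ₀μ₀ + (n/σ²)x̄)/τ_n.
Here τ₀ = 1/18.4 = 0.054348 and τ_data = 7/123.2 = 0.056818, so τ_n = 0.111166.
Rearranging for μ₀: μ₀ = (μ_n·τ_n − τ_data·x̄)/τ₀ = (15.5200·0.111166 − 0.056818·5.4) / 0.054348 = 1.418479/0.054348 ≈ 26.1.

μ₀ = 26.1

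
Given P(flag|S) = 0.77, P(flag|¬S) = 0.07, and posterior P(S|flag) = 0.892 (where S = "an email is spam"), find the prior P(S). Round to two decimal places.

P(S) = 0.43

In odds form, posterior odds = prior odds × likelihood ratio, so prior odds = posterior odds ÷ LR.
Posterior odds = 0.892/(1−0.892) = 8.2593. LR = 0.77/0.07 = 11.0000.
Prior odds = 8.2593/11.0000 = 0.7508, so P(S) = 0.7508/(1+0.7508) ≈ 0.43.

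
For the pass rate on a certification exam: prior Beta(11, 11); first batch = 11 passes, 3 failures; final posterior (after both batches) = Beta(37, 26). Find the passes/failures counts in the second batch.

15 passes and 12 failures

Because Beta–binomial updating is additive in the counts, the combined data contributed (α_post−α_prior, β_post−β_prior) successes and failures.
Total across both batches: 37−11=26 passes, 26−11=15 failures.
Subtract the first batch: 26−11=15 passes and 15−3=12 failures.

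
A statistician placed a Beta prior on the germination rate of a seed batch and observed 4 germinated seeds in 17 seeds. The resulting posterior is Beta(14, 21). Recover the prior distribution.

Under Beta–binomial conjugacy the posterior parameters are (α+s, β+f).
Subtract the data counts: 14−4=10, 21−13=8.

Beta(10, 8)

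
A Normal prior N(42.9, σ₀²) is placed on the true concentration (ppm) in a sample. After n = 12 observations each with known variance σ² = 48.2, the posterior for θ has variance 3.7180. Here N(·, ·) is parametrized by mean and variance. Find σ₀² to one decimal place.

Posterior precision equals prior precision plus data precision: 1/σ_n² = 1/σ₀² + n/σ².
So 1/σ₀² = 1/3.7180 − 12/48.2 = 0.268962 − 0.248963 = 0.019999.
Hence σ₀² = 1/0.019999 ≈ 50.0.

σ₀² = 50.0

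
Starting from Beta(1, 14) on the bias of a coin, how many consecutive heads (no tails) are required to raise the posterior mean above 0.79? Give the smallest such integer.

After k heads and 0 tails the posterior is Beta(1+k, 14), with mean (1+k)/(1+14+k).
Set (1+k)/(15+k) > 0.79 and solve: k > (0.79·15 − 1)/(1 − 0.79) = 51.667.
The smallest integer exceeding 51.667 is 52, and checking k=52: (53)/(67) = 0.7910 > 0.79.

k = 52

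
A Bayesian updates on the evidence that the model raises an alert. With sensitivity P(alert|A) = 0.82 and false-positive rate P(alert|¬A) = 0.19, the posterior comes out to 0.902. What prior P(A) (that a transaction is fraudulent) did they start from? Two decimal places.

In odds form, posterior odds = prior odds × likelihood ratio, so prior odds = posterior odds ÷ LR.
Posterior odds = 0.902/(1−0.902) = 9.2041. LR = 0.82/0.19 = 4.3158.
Prior odds = 9.2041/4.3158 = 2.1327, so P(A) = 2.1327/(1+2.1327) ≈ 0.68.

P(A) = 0.68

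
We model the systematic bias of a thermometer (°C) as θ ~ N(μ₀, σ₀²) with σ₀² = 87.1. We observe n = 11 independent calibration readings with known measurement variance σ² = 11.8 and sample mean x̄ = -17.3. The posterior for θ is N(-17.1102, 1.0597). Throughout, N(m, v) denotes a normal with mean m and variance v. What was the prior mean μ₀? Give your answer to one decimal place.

With known observation variance, the Normal–Normal posterior has precision τ_n = τ₀ + n/σ² and mean μ_n = (τ₀μ₀ + (n/σ²)x̄)/τ_n.
Here τ₀ = 1/87.1 = 0.011481 and τ_data = 11/11.8 = 0.932203, so τ_n = 0.943684.
Rearranging for μ₀: μ₀ = (μ_n·τ_n − τ_data·x̄)/τ₀ = (-17.1102·0.943684 − 0.932203·-17.3) / 0.011481 = -0.019510/0.011481 ≈ -1.7.

μ₀ = -1.7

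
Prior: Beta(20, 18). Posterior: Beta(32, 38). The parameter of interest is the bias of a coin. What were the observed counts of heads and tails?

Under Beta–binomial conjugacy the posterior parameters are (a+s, b+f).
Match parameters: s=32−20=12, f=38−18=20.

12 heads and 20 tails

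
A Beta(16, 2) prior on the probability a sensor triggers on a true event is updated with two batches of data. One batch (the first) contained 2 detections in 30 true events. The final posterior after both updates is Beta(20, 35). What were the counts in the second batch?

Sequential conjugate updates are equivalent to a single update on the pooled data, so total successes = posterior α − prior α and total failures = posterior β − prior β.
Total across both batches: 20−16=4 detections, 35−2=33 misses.
Subtract the first batch: 4−2=2 detections and 33−28=5 misses.

2 detections and 5 misses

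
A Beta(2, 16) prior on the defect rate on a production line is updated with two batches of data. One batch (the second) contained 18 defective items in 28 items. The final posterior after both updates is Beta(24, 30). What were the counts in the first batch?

4 defective items and 4 good items

Sequential conjugate updates are equivalent to a single update on the pooled data, so total successes = posterior α − prior α and total failures = posterior β − prior β.
Total across both batches: 24−2=22 defective items, 30−16=14 good items.
Subtract the second batch: 22−18=4 defective items and 14−10=4 good items.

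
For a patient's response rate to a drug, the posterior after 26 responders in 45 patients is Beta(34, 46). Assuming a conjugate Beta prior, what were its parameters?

Beta(8, 27)

A Beta(a, b) prior with s successes and f failures in binomial data gives a Beta(a+s, b+f) posterior.
Subtract the data counts: 34−26=8, 46−19=27.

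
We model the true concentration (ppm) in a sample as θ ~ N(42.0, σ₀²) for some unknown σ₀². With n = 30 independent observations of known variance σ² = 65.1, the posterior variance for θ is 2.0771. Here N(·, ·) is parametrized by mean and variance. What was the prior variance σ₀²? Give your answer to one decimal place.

Posterior precision equals prior precision plus data precision: 1/σ_n² = 1/σ₀² + n/σ².
So 1/σ₀² = 1/2.0771 − 30/65.1 = 0.481440 − 0.460829 = 0.020611.
Hence σ₀² = 1/0.020611 ≈ 48.5.

σ₀² = 48.5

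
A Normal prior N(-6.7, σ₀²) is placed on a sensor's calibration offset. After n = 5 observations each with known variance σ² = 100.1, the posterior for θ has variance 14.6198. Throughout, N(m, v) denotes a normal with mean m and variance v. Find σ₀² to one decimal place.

σ₀² = 54.2

Posterior precision equals prior precision plus data precision: 1/σ_n² = 1/σ₀² + n/σ².
So 1/σ₀² = 1/14.6198 − 5/100.1 = 0.068400 − 0.049950 = 0.018450.
Hence σ₀² = 1/0.018450 ≈ 54.2.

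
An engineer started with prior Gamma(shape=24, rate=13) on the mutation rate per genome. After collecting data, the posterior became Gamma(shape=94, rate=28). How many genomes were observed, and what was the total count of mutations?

n = 15 genomes with total 70 mutations

Gamma–Poisson conjugacy: posterior shape = α + Σxᵢ, posterior rate = β + n.
Matching: Σxᵢ = 94 − 24 = 70 and n = 28 − 13 = 15.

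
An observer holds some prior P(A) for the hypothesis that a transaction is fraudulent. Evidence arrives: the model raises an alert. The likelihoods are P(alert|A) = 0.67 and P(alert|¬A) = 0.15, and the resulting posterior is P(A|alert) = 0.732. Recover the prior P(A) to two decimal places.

Bayes' rule in odds form gives O(A|E) = O(A)·[P(E|A)/P(E|¬A)], hence O(A) = O(A|E)/LR.
Posterior odds = 0.732/(1−0.732) = 2.7313. LR = 0.67/0.15 = 4.4667.
Prior odds = 2.7313/4.4667 = 0.6115, so P(A) = 0.6115/(1+0.6115) ≈ 0.38.

P(A) = 0.38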